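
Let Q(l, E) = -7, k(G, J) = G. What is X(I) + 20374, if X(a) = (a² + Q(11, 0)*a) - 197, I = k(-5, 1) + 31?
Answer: 20671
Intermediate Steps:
I = 26 (I = -5 + 31 = 26)
X(a) = -197 + a² - 7*a (X(a) = (a² - 7*a) - 197 = -197 + a² - 7*a)
X(I) + 20374 = (-197 + 26² - 7*26) + 20374 = (-197 + 676 - 182) + 20374 = 297 + 20374 = 20671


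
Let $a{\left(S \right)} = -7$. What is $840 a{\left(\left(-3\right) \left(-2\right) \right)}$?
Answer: $-5880$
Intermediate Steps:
$840 a{\left(\left(-3\right) \left(-2\right) \right)} = 840 \left(-7\right) = -5880$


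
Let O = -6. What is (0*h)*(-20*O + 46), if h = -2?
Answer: 0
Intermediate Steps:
(0*h)*(-20*O + 46) = (0*(-2))*(-20*(-6) + 46) = 0*(120 + 46) = 0*166 = 0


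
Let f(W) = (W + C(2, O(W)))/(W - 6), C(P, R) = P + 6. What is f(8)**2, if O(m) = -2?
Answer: 64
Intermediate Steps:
C(P, R) = 6 + P
f(W) = (8 + W)/(-6 + W) (f(W) = (W + (6 + 2))/(W - 6) = (W + 8)/(-6 + W) = (8 + W)/(-6 + W))
f(8)**2 = ((8 + 8)/(-6 + 8))**2 = (16/2)**2 = ((1/2)*16)**2 = 8**2 = 64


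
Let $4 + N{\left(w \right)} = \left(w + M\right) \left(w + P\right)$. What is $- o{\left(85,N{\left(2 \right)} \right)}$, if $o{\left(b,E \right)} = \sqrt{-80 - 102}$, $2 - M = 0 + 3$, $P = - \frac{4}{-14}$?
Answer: $- i \sqrt{182} \approx - 13.491 i$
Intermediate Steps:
$P = \frac{2}{7}$ ($P = \left(-4\right) \left(- \frac{1}{14}\right) = \frac{2}{7} \approx 0.28571$)
$M = -1$ ($M = 2 - \left(0 + 3\right) = 2 - 3 = -1$)
$N{\left(w \right)} = -4 + \left(-1 + w\right) \left(\frac{2}{7} + w\right)$ ($N{\left(w \right)} = -4 + \left(w - 1\right) \left(w + \frac{2}{7}\right) = -4 + \left(-1 + w\right) \left(\frac{2}{7} + w\right)$)
$o{\left(b,E \right)} = i \sqrt{182}$ ($o{\left(b,E \right)} = \sqrt{-182} = i \sqrt{182}$)
$- o{\left(85,N{\left(2 \right)} \right)} = - i \sqrt{182}$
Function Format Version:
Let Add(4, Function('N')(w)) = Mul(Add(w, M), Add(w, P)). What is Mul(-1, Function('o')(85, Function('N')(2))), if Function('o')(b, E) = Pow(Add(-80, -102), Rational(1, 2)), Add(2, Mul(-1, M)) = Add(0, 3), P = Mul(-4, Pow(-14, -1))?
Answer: Mul(-1, I, Pow(182, Rational(1, 2))) ≈ Mul(-13.491, I)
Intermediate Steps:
P = Rational(2, 7) (P = Mul(-4, Rational(-1, 14)) = Rational(2, 7) ≈ 0.28571)
M = -1 (M = Add(2, Mul(-1, Add(0, 3))) = Add(2, Mul(-1, 3)) = Add(2, -3) = -1)
Function('N')(w) = Add(-4, Mul(Add(-1, w), Add(Rational(2, 7), w))) (Function('N')(w) = Add(-4, Mul(Add(w, -1), Add(w, Rational(2, 7)))) = Add(-4, Mul(Add(-1, w), Add(Rational(2, 7), w))))
Function('o')(b, E) = Mul(I, Pow(182, Rational(1, 2))) (Function('o')(b, E) = Pow(-182, Rational(1, 2)) = Mul(I, Pow(182, Rational(1, 2))))
Mul(-1, Function('o')(85, Function('N')(2))) = Mul(-1, Mul(I, Pow(182, Rational(1, 2)))) = Mul(-1, I, Pow(182, Rational(1, 2)))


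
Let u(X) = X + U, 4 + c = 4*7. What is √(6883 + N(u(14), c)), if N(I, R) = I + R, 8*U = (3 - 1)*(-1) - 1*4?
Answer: √27681/2 ≈ 83.188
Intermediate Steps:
U = -¾ (U = ((3 - 1)*(-1) - 1*4)/8 = (2*(-1) - 4)/8 = (-2 - 4)/8 = (⅛)*(-6) = -¾ ≈ -0.75000)
c = 24 (c = -4 + 4*7 = -4 + 28 = 24)
u(X) = -¾ + X (u(X) = X - ¾ = -¾ + X)
√(6883 + N(u(14), c)) = √(6883 + ((-¾ + 14) + 24)) = √(6883 + (53/4 + 24)) = √(6883 + 149/4) = √(27681/4) = √27681/2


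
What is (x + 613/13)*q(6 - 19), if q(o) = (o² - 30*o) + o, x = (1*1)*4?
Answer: 27930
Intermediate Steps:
x = 4 (x = 1*4 = 4)
q(o) = o² - 29*o
(x + 613/13)*q(6 - 19) = (4 + 613/13)*((6 - 19)*(-29 + (6 - 19))) = (4 + 613*(1/13))*(-13*(-29 - 13)) = (4 + 613/13)*(-13*(-42)) = (665/13)*546 = 27930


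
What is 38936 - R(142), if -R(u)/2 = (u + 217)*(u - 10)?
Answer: 133712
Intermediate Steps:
R(u) = -2*(-10 + u)*(217 + u) (R(u) = -2*(u + 217)*(u - 10) = -2*(217 + u)*(-10 + u) = -2*(-10 + u)*(217 + u))
38936 - R(142) = 38936 - (4340 - 414*142 - 2*142**2) = 38936 - (4340 - 58788 - 2*20164) = 38936 - (4340 - 58788 - 40328) = 38936 - 1*(-94776) = 38936 + 94776 = 133712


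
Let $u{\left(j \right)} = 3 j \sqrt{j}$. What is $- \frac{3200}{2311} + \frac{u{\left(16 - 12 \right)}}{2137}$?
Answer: $- \frac{6782936}{4938607} \approx -1.3735$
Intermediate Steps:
$u{\left(j \right)} = 3 j^{\frac{3}{2}}$
$- \frac{3200}{2311} + \frac{u{\left(16 - 12 \right)}}{2137} = - \frac{3200}{2311} + \frac{3 \left(16 - 12\right)^{\frac{3}{2}}}{2137} = \left(-3200\right) \frac{1}{2311} + 3 \left(16 - 12\right)^{\frac{3}{2}} \cdot \frac{1}{2137} = - \frac{3200}{2311} + 3 \cdot 4^{\frac{3}{2}} \cdot \frac{1}{2137} = - \frac{3200}{2311} + 3 \cdot 8 \cdot \frac{1}{2137} = - \frac{3200}{2311} + 24 \cdot \frac{1}{2137} = - \frac{3200}{2311} + \frac{24}{2137} = - \frac{6782936}{4938607}$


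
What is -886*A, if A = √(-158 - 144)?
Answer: -886*I*√302 ≈ -15397.0*I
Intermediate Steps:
A = I*√302 (A = √(-302) = I*√302 ≈ 17.378*I)
-886*A = -886*I*√302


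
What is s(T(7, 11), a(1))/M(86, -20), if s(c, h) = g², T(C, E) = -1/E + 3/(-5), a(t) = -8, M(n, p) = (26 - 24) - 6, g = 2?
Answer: -1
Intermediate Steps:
M(n, p) = -4 (M(n, p) = 2 - 6 = -4)
T(C, E) = -⅗ - 1/E (T(C, E) = -1/E + 3*(-⅕) = -1/E - ⅗ = -⅗ - 1/E)
s(c, h) = 4 (s(c, h) = 2² = 4)
s(T(7, 11), a(1))/M(86, -20) = 4/(-4) = 4*(-¼) = -1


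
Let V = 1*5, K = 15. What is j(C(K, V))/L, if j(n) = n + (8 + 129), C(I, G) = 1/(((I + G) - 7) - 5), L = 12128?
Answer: 1097/97024 ≈ 0.011306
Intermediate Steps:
V = 5
C(I, G) = 1/(-12 + G + I) (C(I, G) = 1/(((G + I) - 7) - 5) = 1/((-7 + G + I) - 5) = 1/(-12 + G + I))
j(n) = 137 + n (j(n) = n + 137 = 137 + n)
j(C(K, V))/L = (137 + 1/(-12 + 5 + 15))/12128 = (137 + 1/8)*(1/12128) = (1097/8)*(1/12128) = 1097/97024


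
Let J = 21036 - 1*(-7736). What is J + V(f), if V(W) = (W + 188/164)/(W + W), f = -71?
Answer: 83756724/2911 ≈ 28773.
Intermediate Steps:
J = 28772 (J = 21036 + 7736 = 28772)
V(W) = (47/41 + W)/(2*W) (V(W) = (W + 188*(1/164))/((2*W)) = (W + 47/41)*(1/(2*W)) = (47/41 + W)*(1/(2*W)) = (47/41 + W)/(2*W))
J + V(f) = 28772 + (1/82)*(47 + 41*(-71))/(-71) = 28772 + (1/82)*(-1/71)*(47 - 2911) = 28772 + (1/82)*(-1/71)*(-2864) = 28772 + 1432/2911 = 83756724/2911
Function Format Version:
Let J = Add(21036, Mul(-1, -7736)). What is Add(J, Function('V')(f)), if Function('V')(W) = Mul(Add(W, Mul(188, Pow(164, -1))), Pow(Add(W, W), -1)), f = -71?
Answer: Rational(83756724, 2911) ≈ 28773.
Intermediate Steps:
J = 28772 (J = Add(21036, 7736) = 28772)
Function('V')(W) = Mul(Rational(1, 2), Pow(W, -1), Add(Rational(47, 41), W)) (Function('V')(W) = Mul(Add(W, Mul(188, Rational(1, 164))), Pow(Mul(2, W), -1)) = Mul(Add(W, Rational(47, 41)), Mul(Rational(1, 2), Pow(W, -1))) = Mul(Add(Rational(47, 41), W), Mul(Rational(1, 2), Pow(W, -1))) = Mul(Rational(1, 2), Pow(W, -1), Add(Rational(47, 41), W)))
Add(J, Function('V')(f)) = Add(28772, Mul(Rational(1, 82), Pow(-71, -1), Add(47, Mul(41, -71)))) = Add(28772, Mul(Rational(1, 82), Rational(-1, 71), Add(47, -2911))) = Add(28772, Mul(Rational(1, 82), Rational(-1, 71), -2864)) = Add(28772, Rational(1432, 2911)) = Rational(83756724, 2911)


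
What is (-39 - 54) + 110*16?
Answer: 1667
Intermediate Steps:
(-39 - 54) + 110*16 = -93 + 1760 = 1667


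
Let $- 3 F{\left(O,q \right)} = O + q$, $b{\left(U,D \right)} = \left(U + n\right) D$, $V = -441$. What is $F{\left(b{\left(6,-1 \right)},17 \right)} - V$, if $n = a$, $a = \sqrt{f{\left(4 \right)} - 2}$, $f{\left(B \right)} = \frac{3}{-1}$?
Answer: $\frac{1312}{3} + \frac{i \sqrt{5}}{3} \approx 437.33 + 0.74536 i$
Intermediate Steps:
$f{\left(B \right)} = -3$ ($f{\left(B \right)} = 3 \left(-1\right) = -3$)
$a = i \sqrt{5}$ ($a = \sqrt{-3 - 2} = \sqrt{-5} = i \sqrt{5} \approx 2.2361 i$)
$n = i \sqrt{5} \approx 2.2361 i$
$b{\left(U,D \right)} = D \left(U + i \sqrt{5}\right)$ ($b{\left(U,D \right)} = \left(U + i \sqrt{5}\right) D = D \left(U + i \sqrt{5}\right)$)
$F{\left(O,q \right)} = - \frac{O}{3} - \frac{q}{3}$ ($F{\left(O,q \right)} = - \frac{O + q}{3} = - \frac{O}{3} - \frac{q}{3}$)
$F{\left(b{\left(6,-1 \right)},17 \right)} - V = \left(- \frac{\left(-1\right) \left(6 + i \sqrt{5}\right)}{3} - \frac{17}{3}\right) - -441 = \left(- \frac{-6 - i \sqrt{5}}{3} - \frac{17}{3}\right) + 441 = \left(\left(2 + \frac{i \sqrt{5}}{3}\right) - \frac{17}{3}\right) + 441 = \left(- \frac{11}{3} + \frac{i \sqrt{5}}{3}\right) + 441 = \frac{1312}{3} + \frac{i \sqrt{5}}{3}$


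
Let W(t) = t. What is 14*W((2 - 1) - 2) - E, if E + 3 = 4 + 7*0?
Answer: -15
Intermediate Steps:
E = 1 (E = -3 + (4 + 7*0) = -3 + (4 + 0) = -3 + 4 = 1)
14*W((2 - 1) - 2) - E = 14*((2 - 1) - 2) - 1*1 = 14*(1 - 2) - 1 = 14*(-1) - 1 = -14 - 1 = -15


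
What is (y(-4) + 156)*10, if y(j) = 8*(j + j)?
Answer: 920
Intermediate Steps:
y(j) = 16*j (y(j) = 8*(2*j) = 16*j)
(y(-4) + 156)*10 = (16*(-4) + 156)*10 = (-64 + 156)*10 = 92*10 = 920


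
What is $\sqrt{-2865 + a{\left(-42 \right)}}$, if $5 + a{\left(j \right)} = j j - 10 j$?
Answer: $7 i \sqrt{14} \approx 26.192 i$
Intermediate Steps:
$a{\left(j \right)} = -5 + j^{2} - 10 j$ ($a{\left(j \right)} = -5 - \left(10 j - j j\right) = -5 + \left(j^{2} - 10 j\right) = -5 + j^{2} - 10 j$)
$\sqrt{-2865 + a{\left(-42 \right)}} = \sqrt{-2865 - \left(-415 - 1764\right)} = \sqrt{-2865 + \left(-5 + 1764 + 420\right)} = \sqrt{-2865 + 2179} = \sqrt{-686} = 7 i \sqrt{14}$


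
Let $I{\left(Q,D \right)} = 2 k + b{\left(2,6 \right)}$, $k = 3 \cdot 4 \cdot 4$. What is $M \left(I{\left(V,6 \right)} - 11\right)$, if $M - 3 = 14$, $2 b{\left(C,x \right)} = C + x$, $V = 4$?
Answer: $1513$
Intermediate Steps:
$k = 48$ ($k = 12 \cdot 4 = 48$)
$b{\left(C,x \right)} = \frac{C}{2} + \frac{x}{2}$ ($b{\left(C,x \right)} = \frac{C + x}{2} = \frac{C}{2} + \frac{x}{2}$)
$I{\left(Q,D \right)} = 100$ ($I{\left(Q,D \right)} = 2 \cdot 48 + \left(\frac{1}{2} \cdot 2 + \frac{1}{2} \cdot 6\right) = 96 + \left(1 + 3\right) = 96 + 4 = 100$)
$M = 17$ ($M = 3 + 14 = 17$)
$M \left(I{\left(V,6 \right)} - 11\right) = 17 \left(100 - 11\right) = 17 \cdot 89 = 1513$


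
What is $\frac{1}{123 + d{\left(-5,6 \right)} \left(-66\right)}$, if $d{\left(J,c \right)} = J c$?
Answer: $\frac{1}{2103} \approx 0.00047551$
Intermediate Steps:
$\frac{1}{123 + d{\left(-5,6 \right)} \left(-66\right)} = \frac{1}{123 + \left(-5\right) 6 \left(-66\right)} = \frac{1}{123 - -1980} = \frac{1}{123 + 1980} = \frac{1}{2103}$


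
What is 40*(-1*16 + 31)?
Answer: 600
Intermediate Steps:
40*(-1*16 + 31) = 40*(-16 + 31) = 40*15 = 600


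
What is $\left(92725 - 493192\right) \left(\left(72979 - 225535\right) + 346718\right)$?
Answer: $-77755473654$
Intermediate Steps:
$\left(92725 - 493192\right) \left(\left(72979 - 225535\right) + 346718\right) = - 400467 \left(\left(72979 - 225535\right) + 346718\right) = - 400467 \left(-152556 + 346718\right) = \left(-400467\right) 194162 = -77755473654$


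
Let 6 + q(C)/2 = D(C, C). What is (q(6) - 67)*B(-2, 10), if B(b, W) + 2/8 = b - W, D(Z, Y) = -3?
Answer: 4165/4 ≈ 1041.3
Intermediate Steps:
q(C) = -18 (q(C) = -12 + 2*(-3) = -12 - 6 = -18)
B(b, W) = -1/4 + b - W (B(b, W) = -1/4 + (b - W) = -1/4 + b - W)
(q(6) - 67)*B(-2, 10) = (-18 - 67)*(-1/4 - 2 - 1*10) = -85*(-1/4 - 2 - 10) = -85*(-49/4) = 4165/4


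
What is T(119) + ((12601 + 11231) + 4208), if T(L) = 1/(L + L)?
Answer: 6673521/238 ≈ 28040.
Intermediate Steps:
T(L) = 1/(2*L)
T(119) + ((12601 + 11231) + 4208) = (½)/119 + ((12601 + 11231) + 4208) = (½)*(1/119) + (23832 + 4208) = 1/238 + 28040 = 6673521/238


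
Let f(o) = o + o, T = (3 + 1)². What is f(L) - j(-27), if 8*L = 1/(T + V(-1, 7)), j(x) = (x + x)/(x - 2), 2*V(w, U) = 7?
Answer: -4183/2262 ≈ -1.8492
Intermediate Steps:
V(w, U) = 7/2 (V(w, U) = (½)*7 = 7/2)
T = 16 (T = 4² = 16)
j(x) = 2*x/(-2 + x) (j(x) = (2*x)/(-2 + x) = 2*x/(-2 + x))
L = 1/156 (L = 1/(8*(16 + 7/2)) = 1/(8*(39/2)) = (⅛)*(2/39) = 1/156 ≈ 0.0064103)
f(o) = 2*o
f(L) - j(-27) = 2*(1/156) - 2*(-27)/(-2 - 27) = 1/78 - 2*(-27)/(-29) = 1/78 - 2*(-27)*(-1)/29 = 1/78 - 1*54/29 = 1/78 - 54/29 = -4183/2262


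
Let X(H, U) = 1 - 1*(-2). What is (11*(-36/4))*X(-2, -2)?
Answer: -297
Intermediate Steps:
X(H, U) = 3 (X(H, U) = 1 + 2 = 3)
(11*(-36/4))*X(-2, -2) = (11*(-36/4))*3 = (11*(-36*1/4))*3 = (11*(-9))*3 = -99*3 = -297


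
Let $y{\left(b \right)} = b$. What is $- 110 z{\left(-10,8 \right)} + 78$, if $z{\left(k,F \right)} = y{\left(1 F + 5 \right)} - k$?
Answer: $-2452$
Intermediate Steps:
$z{\left(k,F \right)} = 5 + F - k$ ($z{\left(k,F \right)} = \left(1 F + 5\right) - k = \left(F + 5\right) - k = \left(5 + F\right) - k = 5 + F - k$)
$- 110 z{\left(-10,8 \right)} + 78 = - 110 \left(5 + 8 - -10\right) + 78 = - 110 \left(5 + 8 + 10\right) + 78 = \left(-110\right) 23 + 78 = -2530 + 78 = -2452$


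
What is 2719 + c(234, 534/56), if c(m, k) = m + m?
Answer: 3187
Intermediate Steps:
c(m, k) = 2*m
2719 + c(234, 534/56) = 2719 + 2*234 = 2719 + 468 = 3187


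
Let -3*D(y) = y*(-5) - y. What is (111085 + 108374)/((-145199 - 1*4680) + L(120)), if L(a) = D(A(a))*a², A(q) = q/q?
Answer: -219459/121079 ≈ -1.8125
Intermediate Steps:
A(q) = 1
D(y) = 2*y (D(y) = -(y*(-5) - y)/3 = -(-5*y - y)/3 = -(-2)*y = 2*y)
L(a) = 2*a² (L(a) = (2*1)*a² = 2*a²)
(111085 + 108374)/((-145199 - 1*4680) + L(120)) = (111085 + 108374)/((-145199 - 1*4680) + 2*120²) = 219459/((-145199 - 4680) + 2*14400) = 219459/(-149879 + 28800) = 219459/(-121079) = 219459*(-1/121079) = -219459/121079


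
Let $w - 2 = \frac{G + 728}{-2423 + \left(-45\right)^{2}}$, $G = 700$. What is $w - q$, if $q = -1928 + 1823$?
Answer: $\frac{20579}{199} \approx 103.41$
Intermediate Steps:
$q = -105$
$w = - \frac{316}{199}$ ($w = 2 + \frac{700 + 728}{-2423 + \left(-45\right)^{2}} = 2 + \frac{1428}{-2423 + 2025} = 2 + \frac{1428}{-398} = 2 + 1428 \left(- \frac{1}{398}\right) = 2 - \frac{714}{199} = - \frac{316}{199} \approx -1.5879$)
$w - q = - \frac{316}{199} - -105 = - \frac{316}{199} + 105 = \frac{20579}{199}$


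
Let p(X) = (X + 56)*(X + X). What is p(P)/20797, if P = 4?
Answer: 480/20797 ≈ 0.023080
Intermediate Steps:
p(X) = 2*X*(56 + X) (p(X) = (56 + X)*(2*X) = 2*X*(56 + X))
p(P)/20797 = (2*4*(56 + 4))/20797 = (2*4*60)*(1/20797) = 480*(1/20797) = 480/20797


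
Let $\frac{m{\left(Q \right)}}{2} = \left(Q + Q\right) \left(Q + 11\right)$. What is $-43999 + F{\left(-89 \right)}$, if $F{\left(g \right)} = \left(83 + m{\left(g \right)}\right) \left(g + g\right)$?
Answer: $-5001477$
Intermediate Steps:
$m{\left(Q \right)} = 4 Q \left(11 + Q\right)$ ($m{\left(Q \right)} = 2 \left(Q + Q\right) \left(Q + 11\right) = 2 \cdot 2 Q \left(11 + Q\right) = 4 Q \left(11 + Q\right)$)
$F{\left(g \right)} = 2 g \left(83 + 4 g \left(11 + g\right)\right)$ ($F{\left(g \right)} = \left(83 + 4 g \left(11 + g\right)\right) \left(g + g\right) = \left(83 + 4 g \left(11 + g\right)\right) 2 g = 2 g \left(83 + 4 g \left(11 + g\right)\right)$)
$-43999 + F{\left(-89 \right)} = -43999 + 2 \left(-89\right) \left(83 + 4 \left(-89\right) \left(11 - 89\right)\right) = -43999 + 2 \left(-89\right) \left(83 + 4 \left(-89\right) \left(-78\right)\right) = -43999 + 2 \left(-89\right) \left(83 + 27768\right) = -43999 + 2 \left(-89\right) 27851 = -43999 - 4957478 = -5001477$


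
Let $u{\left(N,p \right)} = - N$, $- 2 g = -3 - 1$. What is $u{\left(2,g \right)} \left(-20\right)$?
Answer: $40$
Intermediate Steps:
$g = 2$ ($g = - \frac{-3 - 1}{2} = \left(- \frac{1}{2}\right) \left(-4\right) = 2$)
$u{\left(2,g \right)} \left(-20\right) = \left(-1\right) 2 \left(-20\right) = \left(-2\right) \left(-20\right) = 40$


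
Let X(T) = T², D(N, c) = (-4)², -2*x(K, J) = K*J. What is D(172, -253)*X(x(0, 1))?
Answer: 0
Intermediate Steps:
x(K, J) = -J*K/2 (x(K, J) = -K*J/2 = -J*K/2)
D(N, c) = 16
D(172, -253)*X(x(0, 1)) = 16*(-½*1*0)² = 16*0² = 16*0 = 0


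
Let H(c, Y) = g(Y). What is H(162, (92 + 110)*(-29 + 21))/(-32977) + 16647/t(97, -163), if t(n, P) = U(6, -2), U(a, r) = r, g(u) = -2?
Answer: -548968115/65954 ≈ -8323.5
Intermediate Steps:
H(c, Y) = -2
t(n, P) = -2
H(162, (92 + 110)*(-29 + 21))/(-32977) + 16647/t(97, -163) = -2/(-32977) + 16647/(-2) = -2*(-1/32977) + 16647*(-½) = 2/32977 - 16647/2 = -548968115/65954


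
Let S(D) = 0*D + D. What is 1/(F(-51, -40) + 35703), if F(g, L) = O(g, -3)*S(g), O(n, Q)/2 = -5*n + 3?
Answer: 1/9387 ≈ 0.00010653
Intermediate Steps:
S(D) = D (S(D) = 0 + D = D)
O(n, Q) = 6 - 10*n (O(n, Q) = 2*(-5*n + 3) = 2*(3 - 5*n) = 6 - 10*n)
F(g, L) = g*(6 - 10*g) (F(g, L) = (6 - 10*g)*g = g*(6 - 10*g))
1/(F(-51, -40) + 35703) = 1/(2*(-51)*(3 - 5*(-51)) + 35703) = 1/(2*(-51)*(3 + 255) + 35703) = 1/(2*(-51)*258 + 35703) = 1/(-26316 + 35703) = 1/9387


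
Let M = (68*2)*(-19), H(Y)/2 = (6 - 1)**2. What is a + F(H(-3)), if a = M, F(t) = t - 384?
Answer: -2918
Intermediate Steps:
H(Y) = 50 (H(Y) = 2*(6 - 1)**2 = 2*5**2 = 2*25 = 50)
F(t) = -384 + t
M = -2584 (M = 136*(-19) = -2584)
a = -2584
a + F(H(-3)) = -2584 + (-384 + 50) = -2584 - 334 = -2918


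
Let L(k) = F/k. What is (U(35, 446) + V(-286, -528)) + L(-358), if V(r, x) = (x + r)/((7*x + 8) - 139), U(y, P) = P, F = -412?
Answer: 306458786/685033 ≈ 447.36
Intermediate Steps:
V(r, x) = (r + x)/(-131 + 7*x) (V(r, x) = (r + x)/((8 + 7*x) - 139) = (r + x)/(-131 + 7*x))
L(k) = -412/k
(U(35, 446) + V(-286, -528)) + L(-358) = (446 + (-286 - 528)/(-131 + 7*(-528))) - 412/(-358) = (446 - 814/(-131 - 3696)) - 412*(-1/358) = (446 - 814/(-3827)) + 206/179 = (446 - 1/3827*(-814)) + 206/179 = (446 + 814/3827) + 206/179 = 1707656/3827 + 206/179 = 306458786/685033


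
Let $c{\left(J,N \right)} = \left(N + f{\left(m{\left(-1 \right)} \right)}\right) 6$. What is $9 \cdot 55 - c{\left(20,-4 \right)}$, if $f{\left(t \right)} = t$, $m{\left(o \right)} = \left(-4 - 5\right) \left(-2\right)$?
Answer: $411$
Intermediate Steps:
$m{\left(o \right)} = 18$ ($m{\left(o \right)} = \left(-9\right) \left(-2\right) = 18$)
$c{\left(J,N \right)} = 108 + 6 N$ ($c{\left(J,N \right)} = \left(N + 18\right) 6 = \left(18 + N\right) 6 = 108 + 6 N$)
$9 \cdot 55 - c{\left(20,-4 \right)} = 9 \cdot 55 - \left(108 + 6 \left(-4\right)\right) = 495 - \left(108 - 24\right) = 495 - 84 = 411$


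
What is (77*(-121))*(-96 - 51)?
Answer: 1369599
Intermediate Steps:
(77*(-121))*(-96 - 51) = -9317*(-147) = 1369599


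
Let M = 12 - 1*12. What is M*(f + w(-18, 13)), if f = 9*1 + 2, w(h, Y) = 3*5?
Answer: 0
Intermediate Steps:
w(h, Y) = 15
f = 11 (f = 9 + 2 = 11)
M = 0 (M = 12 - 12 = 0)
M*(f + w(-18, 13)) = 0*(11 + 15) = 0*26 = 0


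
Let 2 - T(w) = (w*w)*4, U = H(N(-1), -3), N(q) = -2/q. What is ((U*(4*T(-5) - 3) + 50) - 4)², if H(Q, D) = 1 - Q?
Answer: 194481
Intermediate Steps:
U = -1 (U = 1 - (-2)/(-1) = 1 - (-2)*(-1) = 1 - 1*2 = 1 - 2 = -1)
T(w) = 2 - 4*w² (T(w) = 2 - w*w*4 = 2 - w²*4 = 2 - 4*w²)
((U*(4*T(-5) - 3) + 50) - 4)² = ((-(4*(2 - 4*(-5)²) - 3) + 50) - 4)² = ((-(4*(2 - 4*25) - 3) + 50) - 4)² = ((-(4*(2 - 100) - 3) + 50) - 4)² = ((-(4*(-98) - 3) + 50) - 4)² = ((-(-392 - 3) + 50) - 4)² = ((-1*(-395) + 50) - 4)² = ((395 + 50) - 4)² = (445 - 4)² = 441² = 194481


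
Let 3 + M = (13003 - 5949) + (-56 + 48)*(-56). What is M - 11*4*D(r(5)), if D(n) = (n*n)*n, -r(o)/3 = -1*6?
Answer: -249109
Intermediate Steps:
r(o) = 18 (r(o) = -(-3)*6 = -3*(-6) = 18)
D(n) = n**3 (D(n) = n**2*n = n**3)
M = 7499 (M = -3 + ((13003 - 5949) + (-56 + 48)*(-56)) = -3 + (7054 - 8*(-56)) = -3 + (7054 + 448) = -3 + 7502 = 7499)
M - 11*4*D(r(5)) = 7499 - 11*4*18**3 = 7499 - 44*5832 = 7499 - 1*256608 = 7499 - 256608 = -249109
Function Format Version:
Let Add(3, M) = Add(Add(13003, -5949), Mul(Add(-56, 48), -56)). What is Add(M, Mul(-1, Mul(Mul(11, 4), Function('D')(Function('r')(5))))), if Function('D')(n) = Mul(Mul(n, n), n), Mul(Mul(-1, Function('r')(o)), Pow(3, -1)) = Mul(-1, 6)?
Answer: -249109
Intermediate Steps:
Function('r')(o) = 18 (Function('r')(o) = Mul(-3, Mul(-1, 6)) = Mul(-3, -6) = 18)
Function('D')(n) = Pow(n, 3) (Function('D')(n) = Mul(Pow(n, 2), n) = Pow(n, 3))
M = 7499 (M = Add(-3, Add(Add(13003, -5949), Mul(Add(-56, 48), -56))) = Add(-3, Add(7054, Mul(-8, -56))) = Add(-3, Add(7054, 448)) = Add(-3, 7502) = 7499)
Add(M, Mul(-1, Mul(Mul(11, 4), Function('D')(Function('r')(5))))) = Add(7499, Mul(-1, Mul(Mul(11, 4), Pow(18, 3)))) = Add(7499, Mul(-1, Mul(44, 5832))) = Add(7499, Mul(-1, 256608)) = Add(7499, -256608) = -249109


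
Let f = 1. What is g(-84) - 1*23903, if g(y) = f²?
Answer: -23902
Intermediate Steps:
g(y) = 1 (g(y) = 1² = 1)
g(-84) - 1*23903 = 1 - 1*23903 = 1 - 23903 = -23902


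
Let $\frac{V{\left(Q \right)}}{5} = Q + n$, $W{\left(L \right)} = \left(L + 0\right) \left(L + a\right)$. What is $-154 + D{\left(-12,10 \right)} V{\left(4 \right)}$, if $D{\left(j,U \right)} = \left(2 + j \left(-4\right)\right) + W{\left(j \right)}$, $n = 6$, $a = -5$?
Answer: $12546$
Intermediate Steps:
$W{\left(L \right)} = L \left(-5 + L\right)$ ($W{\left(L \right)} = \left(L + 0\right) \left(L - 5\right) = L \left(-5 + L\right)$)
$V{\left(Q \right)} = 30 + 5 Q$ ($V{\left(Q \right)} = 5 \left(Q + 6\right) = 5 \left(6 + Q\right) = 30 + 5 Q$)
$D{\left(j,U \right)} = 2 - 4 j + j \left(-5 + j\right)$ ($D{\left(j,U \right)} = \left(2 + j \left(-4\right)\right) + j \left(-5 + j\right) = \left(2 - 4 j\right) + j \left(-5 + j\right) = 2 - 4 j + j \left(-5 + j\right)$)
$-154 + D{\left(-12,10 \right)} V{\left(4 \right)} = -154 + \left(2 + \left(-12\right)^{2} - -108\right) \left(30 + 5 \cdot 4\right) = -154 + \left(2 + 144 + 108\right) \left(30 + 20\right) = -154 + 254 \cdot 50 = -154 + 12700 = 12546$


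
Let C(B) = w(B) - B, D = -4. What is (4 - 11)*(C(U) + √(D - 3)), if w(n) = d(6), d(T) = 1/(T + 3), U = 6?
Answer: 371/9 - 7*I*√7 ≈ 41.222 - 18.52*I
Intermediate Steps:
d(T) = 1/(3 + T)
w(n) = ⅑ (w(n) = 1/(3 + 6) = 1/9 = ⅑)
C(B) = ⅑ - B
(4 - 11)*(C(U) + √(D - 3)) = (4 - 11)*((⅑ - 1*6) + √(-4 - 3)) = -7*((⅑ - 6) + √(-7)) = -7*(-53/9 + I*√7) = 371/9 - 7*I*√7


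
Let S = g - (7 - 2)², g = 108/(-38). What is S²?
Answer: 279841/361 ≈ 775.18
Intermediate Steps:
g = -54/19 (g = 108*(-1/38) = -54/19 ≈ -2.8421)
S = -529/19 (S = -54/19 - (7 - 2)² = -54/19 - 1*5² = -54/19 - 1*25 = -54/19 - 25 = -529/19 ≈ -27.842)
S² = (-529/19)² = 279841/361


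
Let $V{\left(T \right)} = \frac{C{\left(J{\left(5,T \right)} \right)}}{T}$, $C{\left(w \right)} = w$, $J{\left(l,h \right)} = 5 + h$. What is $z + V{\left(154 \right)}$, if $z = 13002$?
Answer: $\frac{2002467}{154} \approx 13003.0$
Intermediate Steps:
$V{\left(T \right)} = \frac{5 + T}{T}$
$z + V{\left(154 \right)} = 13002 + \frac{5 + 154}{154} = 13002 + \frac{1}{154} \cdot 159 = 13002 + \frac{159}{154} = \frac{2002467}{154}$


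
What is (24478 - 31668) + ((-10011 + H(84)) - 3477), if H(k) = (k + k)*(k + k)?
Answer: 7546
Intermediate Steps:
H(k) = 4*k² (H(k) = (2*k)*(2*k) = 4*k²)
(24478 - 31668) + ((-10011 + H(84)) - 3477) = (24478 - 31668) + ((-10011 + 4*84²) - 3477) = -7190 + ((-10011 + 4*7056) - 3477) = -7190 + ((-10011 + 28224) - 3477) = -7190 + (18213 - 3477) = -7190 + 14736 = 7546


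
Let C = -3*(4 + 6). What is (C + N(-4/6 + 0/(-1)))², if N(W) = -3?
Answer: 1089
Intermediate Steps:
C = -30 (C = -3*10 = -30)
(C + N(-4/6 + 0/(-1)))² = (-30 - 3)² = (-33)² = 1089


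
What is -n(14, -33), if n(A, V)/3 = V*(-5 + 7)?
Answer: 198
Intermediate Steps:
n(A, V) = 6*V (n(A, V) = 3*(V*(-5 + 7)) = 3*(V*2) = 3*(2*V) = 6*V)
-n(14, -33) = -6*(-33) = -1*(-198) = 198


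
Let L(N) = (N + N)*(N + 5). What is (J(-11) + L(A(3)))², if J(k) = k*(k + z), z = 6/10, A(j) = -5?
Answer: 327184/25 ≈ 13087.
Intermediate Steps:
z = ⅗ (z = 6*(⅒) = ⅗ ≈ 0.60000)
L(N) = 2*N*(5 + N) (L(N) = (2*N)*(5 + N) = 2*N*(5 + N))
J(k) = k*(⅗ + k) (J(k) = k*(k + ⅗) = k*(⅗ + k))
(J(-11) + L(A(3)))² = ((⅕)*(-11)*(3 + 5*(-11)) + 2*(-5)*(5 - 5))² = ((⅕)*(-11)*(3 - 55) + 2*(-5)*0)² = ((⅕)*(-11)*(-52) + 0)² = (572/5 + 0)² = (572/5)² = 327184/25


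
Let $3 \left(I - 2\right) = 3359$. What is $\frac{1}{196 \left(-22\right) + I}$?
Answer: $- \frac{3}{9571} \approx -0.00031345$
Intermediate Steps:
$I = \frac{3365}{3}$ ($I = 2 + \frac{1}{3} \cdot 3359 = 2 + \frac{3359}{3} = \frac{3365}{3} \approx 1121.7$)
$\frac{1}{196 \left(-22\right) + I} = \frac{1}{196 \left(-22\right) + \frac{3365}{3}} = \frac{1}{-4312 + \frac{3365}{3}} = \frac{1}{- \frac{9571}{3}} = - \frac{3}{9571}$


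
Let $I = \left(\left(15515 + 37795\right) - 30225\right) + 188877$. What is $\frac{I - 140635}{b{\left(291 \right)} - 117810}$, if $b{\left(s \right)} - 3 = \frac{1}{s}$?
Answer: $- \frac{20756157}{34281836} \approx -0.60546$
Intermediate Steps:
$b{\left(s \right)} = 3 + \frac{1}{s}$
$I = 211962$ ($I = \left(53310 - 30225\right) + 188877 = 23085 + 188877 = 211962$)
$\frac{I - 140635}{b{\left(291 \right)} - 117810} = \frac{211962 - 140635}{\left(3 + \frac{1}{291}\right) - 117810} = \frac{71327}{\left(3 + \frac{1}{291}\right) - 117810} = \frac{71327}{\frac{874}{291} - 117810} = \frac{71327}{- \frac{34281836}{291}} = 71327 \left(- \frac{291}{34281836}\right) = - \frac{20756157}{34281836}$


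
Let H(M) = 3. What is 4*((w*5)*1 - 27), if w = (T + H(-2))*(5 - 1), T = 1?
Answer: 212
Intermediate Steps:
w = 16 (w = (1 + 3)*(5 - 1) = 4*4 = 16)
4*((w*5)*1 - 27) = 4*((16*5)*1 - 27) = 4*(80*1 - 27) = 4*(80 - 27) = 4*53 = 212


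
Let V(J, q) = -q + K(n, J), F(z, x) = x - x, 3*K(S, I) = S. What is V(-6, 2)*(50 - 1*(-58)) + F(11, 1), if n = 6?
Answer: 0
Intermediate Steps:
K(S, I) = S/3
F(z, x) = 0
V(J, q) = 2 - q (V(J, q) = -q + (⅓)*6 = -q + 2 = 2 - q)
V(-6, 2)*(50 - 1*(-58)) + F(11, 1) = (2 - 1*2)*(50 - 1*(-58)) + 0 = (2 - 2)*(50 + 58) + 0 = 0*108 + 0 = 0 + 0 = 0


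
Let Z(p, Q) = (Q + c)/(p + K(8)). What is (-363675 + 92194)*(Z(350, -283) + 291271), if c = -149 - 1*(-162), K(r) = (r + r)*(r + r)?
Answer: -7986516560806/101 ≈ -7.9074e+10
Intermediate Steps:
K(r) = 4*r**2 (K(r) = (2*r)*(2*r) = 4*r**2)
c = 13 (c = -149 + 162 = 13)
Z(p, Q) = (13 + Q)/(256 + p) (Z(p, Q) = (Q + 13)/(p + 4*8**2) = (13 + Q)/(p + 4*64) = (13 + Q)/(p + 256) = (13 + Q)/(256 + p))
(-363675 + 92194)*(Z(350, -283) + 291271) = (-363675 + 92194)*((13 - 283)/(256 + 350) + 291271) = -271481*(-270/606 + 291271) = -271481*((1/606)*(-270) + 291271) = -271481*(-45/101 + 291271) = -271481*29418326/101 = -7986516560806/101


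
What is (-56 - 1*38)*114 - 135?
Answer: -10851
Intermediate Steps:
(-56 - 1*38)*114 - 135 = (-56 - 38)*114 - 135 = -94*114 - 135 = -10716 - 135 = -10851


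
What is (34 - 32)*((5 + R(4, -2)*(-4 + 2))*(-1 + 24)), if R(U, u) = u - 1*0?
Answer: 414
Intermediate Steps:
R(U, u) = u (R(U, u) = u + 0 = u)
(34 - 32)*((5 + R(4, -2)*(-4 + 2))*(-1 + 24)) = (34 - 32)*((5 - 2*(-4 + 2))*(-1 + 24)) = 2*((5 - 2*(-2))*23) = 2*((5 + 4)*23) = 2*(9*23) = 2*207 = 414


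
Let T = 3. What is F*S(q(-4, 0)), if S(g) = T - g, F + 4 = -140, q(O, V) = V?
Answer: -432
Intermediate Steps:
F = -144 (F = -4 - 140 = -144)
S(g) = 3 - g
F*S(q(-4, 0)) = -144*(3 - 1*0) = -144*(3 + 0) = -144*3 = -432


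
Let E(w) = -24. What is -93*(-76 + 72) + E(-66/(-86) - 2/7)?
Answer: 348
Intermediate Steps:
-93*(-76 + 72) + E(-66/(-86) - 2/7) = -93*(-76 + 72) - 24 = -93*(-4) - 24 = 372 - 24 = 348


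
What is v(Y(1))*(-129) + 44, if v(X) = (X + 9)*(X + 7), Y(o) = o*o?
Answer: -10276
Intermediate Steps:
Y(o) = o**2
v(X) = (7 + X)*(9 + X) (v(X) = (9 + X)*(7 + X) = (7 + X)*(9 + X))
v(Y(1))*(-129) + 44 = (63 + (1**2)**2 + 16*1**2)*(-129) + 44 = (63 + 1**2 + 16*1)*(-129) + 44 = (63 + 1 + 16)*(-129) + 44 = 80*(-129) + 44 = -10320 + 44 = -10276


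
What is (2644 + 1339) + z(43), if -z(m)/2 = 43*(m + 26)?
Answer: -1951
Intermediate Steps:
z(m) = -2236 - 86*m (z(m) = -86*(m + 26) = -86*(26 + m) = -2*(1118 + 43*m) = -2236 - 86*m)
(2644 + 1339) + z(43) = (2644 + 1339) + (-2236 - 86*43) = 3983 + (-2236 - 3698) = 3983 - 5934 = -1951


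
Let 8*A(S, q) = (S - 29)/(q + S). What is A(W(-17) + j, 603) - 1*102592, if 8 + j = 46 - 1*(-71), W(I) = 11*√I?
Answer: (-9028085*√17 + 584363952*I)/(8*(-712*I + 11*√17)) ≈ -1.0259e+5 + 0.00704*I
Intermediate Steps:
j = 109 (j = -8 + (46 - 1*(-71)) = -8 + (46 + 71) = -8 + 117 = 109)
A(S, q) = (-29 + S)/(8*(S + q)) (A(S, q) = ((S - 29)/(q + S))/8 = ((-29 + S)/(S + q))/8 = (-29 + S)/(8*(S + q)))
A(W(-17) + j, 603) - 1*102592 = (-29 + (11*√(-17) + 109))/(8*((11*√(-17) + 109) + 603)) - 1*102592 = (-29 + (11*(I*√17) + 109))/(8*((11*(I*√17) + 109) + 603)) - 102592 = (-29 + (11*I*√17 + 109))/(8*((11*I*√17 + 109) + 603)) - 102592 = (-29 + (109 + 11*I*√17))/(8*((109 + 11*I*√17) + 603)) - 102592 = (80 + 11*I*√17)/(8*(712 + 11*I*√17)) - 102592 = -102592 + (80 + 11*I*√17)/(8*(712 + 11*I*√17))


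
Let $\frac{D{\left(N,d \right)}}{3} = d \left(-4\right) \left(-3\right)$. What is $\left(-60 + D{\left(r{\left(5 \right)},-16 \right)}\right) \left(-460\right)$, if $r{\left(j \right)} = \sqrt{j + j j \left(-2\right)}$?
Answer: $292560$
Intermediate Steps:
$r{\left(j \right)} = \sqrt{j - 2 j^{2}}$ ($r{\left(j \right)} = \sqrt{j + j^{2} \left(-2\right)} = \sqrt{j - 2 j^{2}}$)
$D{\left(N,d \right)} = 36 d$ ($D{\left(N,d \right)} = 3 d \left(-4\right) \left(-3\right) = 3 - 4 d \left(-3\right) = 3 \cdot 12 d = 36 d$)
$\left(-60 + D{\left(r{\left(5 \right)},-16 \right)}\right) \left(-460\right) = \left(-60 + 36 \left(-16\right)\right) \left(-460\right) = \left(-60 - 576\right) \left(-460\right) = \left(-636\right) \left(-460\right) = 292560$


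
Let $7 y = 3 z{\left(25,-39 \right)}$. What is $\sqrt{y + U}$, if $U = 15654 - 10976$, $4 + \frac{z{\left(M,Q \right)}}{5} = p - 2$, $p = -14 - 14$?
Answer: $\frac{2 \sqrt{56413}}{7} \approx 67.861$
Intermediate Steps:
$p = -28$
$z{\left(M,Q \right)} = -170$ ($z{\left(M,Q \right)} = -20 + 5 \left(-28 - 2\right) = -20 + 5 \left(-30\right) = -20 - 150 = -170$)
$U = 4678$ ($U = 15654 - 10976 = 4678$)
$y = - \frac{510}{7}$ ($y = \frac{3 \left(-170\right)}{7} = \frac{1}{7} \left(-510\right) = - \frac{510}{7} \approx -72.857$)
$\sqrt{y + U} = \sqrt{- \frac{510}{7} + 4678} = \sqrt{\frac{32236}{7}} = \frac{2 \sqrt{56413}}{7}$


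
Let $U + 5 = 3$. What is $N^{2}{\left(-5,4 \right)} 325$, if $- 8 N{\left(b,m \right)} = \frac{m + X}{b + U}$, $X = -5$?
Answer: $\frac{325}{3136} \approx 0.10364$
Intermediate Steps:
$U = -2$ ($U = -5 + 3 = -2$)
$N{\left(b,m \right)} = - \frac{-5 + m}{8 \left(-2 + b\right)}$ ($N{\left(b,m \right)} = - \frac{\left(m - 5\right) \frac{1}{b - 2}}{8} = - \frac{\left(-5 + m\right) \frac{1}{-2 + b}}{8} = - \frac{\frac{1}{-2 + b} \left(-5 + m\right)}{8} = - \frac{-5 + m}{8 \left(-2 + b\right)}$)
$N^{2}{\left(-5,4 \right)} 325 = \left(\frac{5 - 4}{8 \left(-2 - 5\right)}\right)^{2} \cdot 325 = \left(\frac{5 - 4}{8 \left(-7\right)}\right)^{2} \cdot 325 = \left(\frac{1}{8} \left(- \frac{1}{7}\right) 1\right)^{2} \cdot 325 = \left(- \frac{1}{56}\right)^{2} \cdot 325 = \frac{1}{3136} \cdot 325 = \frac{325}{3136}$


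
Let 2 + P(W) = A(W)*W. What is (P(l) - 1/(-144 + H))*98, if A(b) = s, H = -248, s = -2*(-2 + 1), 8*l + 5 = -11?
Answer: -2351/4 ≈ -587.75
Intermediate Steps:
l = -2 (l = -5/8 + (⅛)*(-11) = -5/8 - 11/8 = -2)
s = 2 (s = -2*(-1) = 2)
A(b) = 2
P(W) = -2 + 2*W
(P(l) - 1/(-144 + H))*98 = ((-2 + 2*(-2)) - 1/(-144 - 248))*98 = ((-2 - 4) - 1/(-392))*98 = (-6 - 1*(-1/392))*98 = (-6 + 1/392)*98 = -2351/392*98 = -2351/4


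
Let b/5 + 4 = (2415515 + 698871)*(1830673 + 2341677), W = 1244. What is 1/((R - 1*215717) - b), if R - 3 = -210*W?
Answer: -1/64971542612434 ≈ -1.5391e-14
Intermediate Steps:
R = -261237 (R = 3 - 210*1244 = 3 - 261240 = -261237)
b = 64971542135480 (b = -20 + 5*((2415515 + 698871)*(1830673 + 2341677)) = -20 + 5*(3114386*4172350) = -20 + 5*12994308427100 = -20 + 64971542135500 = 64971542135480)
1/((R - 1*215717) - b) = 1/((-261237 - 1*215717) - 1*64971542135480) = 1/((-261237 - 215717) - 64971542135480) = 1/(-476954 - 64971542135480) = 1/(-64971542612434) = -1/64971542612434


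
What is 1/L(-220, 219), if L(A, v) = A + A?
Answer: -1/440 ≈ -0.0022727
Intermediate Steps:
L(A, v) = 2*A
1/L(-220, 219) = 1/(2*(-220)) = 1/(-440) = -1/440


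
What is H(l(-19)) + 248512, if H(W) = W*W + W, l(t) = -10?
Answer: 248602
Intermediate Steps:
H(W) = W + W² (H(W) = W² + W = W + W²)
H(l(-19)) + 248512 = -10*(1 - 10) + 248512 = -10*(-9) + 248512 = 90 + 248512 = 248602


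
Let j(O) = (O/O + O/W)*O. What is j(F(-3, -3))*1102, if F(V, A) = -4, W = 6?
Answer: -4408/3 ≈ -1469.3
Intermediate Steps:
j(O) = O*(1 + O/6) (j(O) = (O/O + O/6)*O = (1 + O*(1/6))*O = (1 + O/6)*O = O*(1 + O/6))
j(F(-3, -3))*1102 = ((1/6)*(-4)*(6 - 4))*1102 = ((1/6)*(-4)*2)*1102 = -4/3*1102 = -4408/3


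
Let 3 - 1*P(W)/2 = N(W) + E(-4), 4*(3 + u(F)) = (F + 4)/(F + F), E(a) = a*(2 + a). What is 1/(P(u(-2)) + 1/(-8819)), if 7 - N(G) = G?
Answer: -35276/1067103 ≈ -0.033058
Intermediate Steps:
N(G) = 7 - G
u(F) = -3 + (4 + F)/(8*F) (u(F) = -3 + ((F + 4)/(F + F))/4 = -3 + ((4 + F)/((2*F)))/4 = -3 + ((4 + F)*(1/(2*F)))/4 = -3 + ((4 + F)/(2*F))/4 = -3 + (4 + F)/(8*F))
P(W) = -24 + 2*W (P(W) = 6 - 2*((7 - W) - 4*(2 - 4)) = 6 - 2*((7 - W) - 4*(-2)) = 6 - 2*((7 - W) + 8) = 6 - 2*(15 - W) = 6 + (-30 + 2*W) = -24 + 2*W)
1/(P(u(-2)) + 1/(-8819)) = 1/((-24 + 2*((⅛)*(4 - 23*(-2))/(-2))) + 1/(-8819)) = 1/((-24 + 2*((⅛)*(-½)*(4 + 46))) - 1/8819) = 1/((-24 + 2*((⅛)*(-½)*50)) - 1/8819) = 1/((-24 + 2*(-25/8)) - 1/8819) = 1/((-24 - 25/4) - 1/8819) = 1/(-121/4 - 1/8819) = 1/(-1067103/35276) = -35276/1067103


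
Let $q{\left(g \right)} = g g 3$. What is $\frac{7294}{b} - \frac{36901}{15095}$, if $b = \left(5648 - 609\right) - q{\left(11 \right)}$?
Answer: $- \frac{4460439}{5041730} \approx -0.8847$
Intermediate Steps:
$q{\left(g \right)} = 3 g^{2}$ ($q{\left(g \right)} = g^{2} \cdot 3 = 3 g^{2}$)
$b = 4676$ ($b = \left(5648 - 609\right) - 3 \cdot 11^{2} = \left(5648 - 609\right) - 3 \cdot 121 = 5039 - 363 = 4676$)
$\frac{7294}{b} - \frac{36901}{15095} = \frac{7294}{4676} - \frac{36901}{15095} = 7294 \cdot \frac{1}{4676} - \frac{36901}{15095} = \frac{521}{334} - \frac{36901}{15095} = - \frac{4460439}{5041730}$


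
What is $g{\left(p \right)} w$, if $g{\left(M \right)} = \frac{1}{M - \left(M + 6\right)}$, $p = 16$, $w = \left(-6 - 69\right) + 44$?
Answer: $\frac{31}{6} \approx 5.1667$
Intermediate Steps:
$w = -31$ ($w = -75 + 44 = -31$)
$g{\left(M \right)} = - \frac{1}{6}$ ($g{\left(M \right)} = \frac{1}{M - \left(6 + M\right)} = \frac{1}{-6} = - \frac{1}{6}$)
$g{\left(p \right)} w = \left(- \frac{1}{6}\right) \left(-31\right) = \frac{31}{6}$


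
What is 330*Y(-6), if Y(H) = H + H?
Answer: -3960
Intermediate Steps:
Y(H) = 2*H
330*Y(-6) = 330*(2*(-6)) = 330*(-12) = -3960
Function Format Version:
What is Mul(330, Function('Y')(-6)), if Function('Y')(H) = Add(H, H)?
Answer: -3960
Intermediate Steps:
Function('Y')(H) = Mul(2, H)
Mul(330, Function('Y')(-6)) = Mul(330, Mul(2, -6)) = Mul(330, -12) = -3960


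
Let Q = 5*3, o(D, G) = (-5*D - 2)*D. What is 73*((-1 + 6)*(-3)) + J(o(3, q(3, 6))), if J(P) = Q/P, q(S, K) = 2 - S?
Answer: -18620/17 ≈ -1095.3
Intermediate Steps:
o(D, G) = D*(-2 - 5*D) (o(D, G) = (-2 - 5*D)*D = D*(-2 - 5*D))
Q = 15
J(P) = 15/P
73*((-1 + 6)*(-3)) + J(o(3, q(3, 6))) = 73*((-1 + 6)*(-3)) + 15/((-1*3*(2 + 5*3))) = 73*(5*(-3)) + 15/((-1*3*(2 + 15))) = 73*(-15) + 15/((-1*3*17)) = -1095 + 15/(-51) = -1095 + 15*(-1/51) = -1095 - 5/17 = -18620/17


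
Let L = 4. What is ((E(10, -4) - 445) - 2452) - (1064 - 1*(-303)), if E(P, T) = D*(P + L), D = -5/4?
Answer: -8563/2 ≈ -4281.5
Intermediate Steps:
D = -5/4 (D = -5*¼ = -5/4 ≈ -1.2500)
E(P, T) = -5 - 5*P/4 (E(P, T) = -5*(P + 4)/4 = -5*(4 + P)/4 = -5 - 5*P/4)
((E(10, -4) - 445) - 2452) - (1064 - 1*(-303)) = (((-5 - 5/4*10) - 445) - 2452) - (1064 - 1*(-303)) = (((-5 - 25/2) - 445) - 2452) - (1064 + 303) = ((-35/2 - 445) - 2452) - 1*1367 = (-925/2 - 2452) - 1367 = -5829/2 - 1367 = -8563/2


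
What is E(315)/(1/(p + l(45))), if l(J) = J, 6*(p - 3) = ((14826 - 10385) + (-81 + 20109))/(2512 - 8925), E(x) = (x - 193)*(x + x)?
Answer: 23345904750/6413 ≈ 3.6404e+6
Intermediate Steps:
E(x) = 2*x*(-193 + x) (E(x) = (-193 + x)*(2*x) = 2*x*(-193 + x))
p = 90965/38478 (p = 3 + (((14826 - 10385) + (-81 + 20109))/(2512 - 8925))/6 = 3 + ((4441 + 20028)/(-6413))/6 = 3 + (24469*(-1/6413))/6 = 3 + (⅙)*(-24469/6413) = 3 - 24469/38478 = 90965/38478 ≈ 2.3641)
E(315)/(1/(p + l(45))) = (2*315*(-193 + 315))/(1/(90965/38478 + 45)) = (2*315*122)/(1/(1822475/38478)) = 76860/(38478/1822475) = 76860*(1822475/38478) = 23345904750/6413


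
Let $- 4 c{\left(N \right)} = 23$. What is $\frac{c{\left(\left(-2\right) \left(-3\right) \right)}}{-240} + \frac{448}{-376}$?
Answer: $- \frac{52679}{45120} \approx -1.1675$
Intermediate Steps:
$c{\left(N \right)} = - \frac{23}{4}$ ($c{\left(N \right)} = \left(- \frac{1}{4}\right) 23 = - \frac{23}{4}$)
$\frac{c{\left(\left(-2\right) \left(-3\right) \right)}}{-240} + \frac{448}{-376} = - \frac{23}{4 \left(-240\right)} + \frac{448}{-376} = \left(- \frac{23}{4}\right) \left(- \frac{1}{240}\right) + 448 \left(- \frac{1}{376}\right) = \frac{23}{960} - \frac{56}{47} = - \frac{52679}{45120}$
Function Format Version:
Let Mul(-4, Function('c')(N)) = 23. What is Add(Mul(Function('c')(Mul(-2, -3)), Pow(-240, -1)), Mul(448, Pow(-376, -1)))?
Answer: Rational(-52679, 45120) ≈ -1.1675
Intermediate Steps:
Function('c')(N) = Rational(-23, 4) (Function('c')(N) = Mul(Rational(-1, 4), 23) = Rational(-23, 4))
Add(Mul(Function('c')(Mul(-2, -3)), Pow(-240, -1)), Mul(448, Pow(-376, -1))) = Add(Mul(Rational(-23, 4), Pow(-240, -1)), Mul(448, Pow(-376, -1))) = Add(Mul(Rational(-23, 4), Rational(-1, 240)), Mul(448, Rational(-1, 376))) = Add(Rational(23, 960), Rational(-56, 47)) = Rational(-52679, 45120)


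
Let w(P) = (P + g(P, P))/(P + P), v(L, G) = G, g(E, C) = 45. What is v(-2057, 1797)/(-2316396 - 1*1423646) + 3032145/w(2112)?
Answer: 15967212306034677/2689090198 ≈ 5.9378e+6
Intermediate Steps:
w(P) = (45 + P)/(2*P) (w(P) = (P + 45)/(P + P) = (45 + P)/((2*P)) = (45 + P)*(1/(2*P)) = (45 + P)/(2*P))
v(-2057, 1797)/(-2316396 - 1*1423646) + 3032145/w(2112) = 1797/(-2316396 - 1*1423646) + 3032145/(((½)*(45 + 2112)/2112)) = 1797/(-2316396 - 1423646) + 3032145/(((½)*(1/2112)*2157)) = 1797/(-3740042) + 3032145/(719/1408) = 1797*(-1/3740042) + 3032145*(1408/719) = -1797/3740042 + 4269260160/719 = 15967212306034677/2689090198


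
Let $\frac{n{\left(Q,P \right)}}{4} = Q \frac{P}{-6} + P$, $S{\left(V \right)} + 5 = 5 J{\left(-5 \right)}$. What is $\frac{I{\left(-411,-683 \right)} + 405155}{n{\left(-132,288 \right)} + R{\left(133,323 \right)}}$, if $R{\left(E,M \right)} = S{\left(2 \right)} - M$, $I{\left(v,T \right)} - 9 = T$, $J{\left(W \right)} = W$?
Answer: $\frac{404481}{26143} \approx 15.472$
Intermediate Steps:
$I{\left(v,T \right)} = 9 + T$
$S{\left(V \right)} = -30$ ($S{\left(V \right)} = -5 + 5 \left(-5\right) = -5 - 25 = -30$)
$n{\left(Q,P \right)} = 4 P - \frac{2 P Q}{3}$ ($n{\left(Q,P \right)} = 4 \left(Q \frac{P}{-6} + P\right) = 4 \left(Q P \left(- \frac{1}{6}\right) + P\right) = 4 \left(Q \left(- \frac{P}{6}\right) + P\right) = 4 \left(- \frac{P Q}{6} + P\right) = 4 \left(P - \frac{P Q}{6}\right) = 4 P - \frac{2 P Q}{3}$)
$R{\left(E,M \right)} = -30 - M$
$\frac{I{\left(-411,-683 \right)} + 405155}{n{\left(-132,288 \right)} + R{\left(133,323 \right)}} = \frac{\left(9 - 683\right) + 405155}{\frac{2}{3} \cdot 288 \left(6 - -132\right) - 353} = \frac{-674 + 405155}{\frac{2}{3} \cdot 288 \left(6 + 132\right) - 353} = \frac{404481}{\frac{2}{3} \cdot 288 \cdot 138 - 353} = \frac{404481}{26496 - 353} = \frac{404481}{26143}$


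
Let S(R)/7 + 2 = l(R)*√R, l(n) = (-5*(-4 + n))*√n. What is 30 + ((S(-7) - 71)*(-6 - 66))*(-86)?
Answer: -17213730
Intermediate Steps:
l(n) = √n*(20 - 5*n) (l(n) = (20 - 5*n)*√n = √n*(20 - 5*n))
S(R) = -14 + 35*R*(4 - R) (S(R) = -14 + 7*((5*√R*(4 - R))*√R) = -14 + 7*(5*R*(4 - R)) = -14 + 35*R*(4 - R))
30 + ((S(-7) - 71)*(-6 - 66))*(-86) = 30 + (((-14 - 35*(-7)² + 140*(-7)) - 71)*(-6 - 66))*(-86) = 30 + (((-14 - 35*49 - 980) - 71)*(-72))*(-86) = 30 + (((-14 - 1715 - 980) - 71)*(-72))*(-86) = 30 + ((-2709 - 71)*(-72))*(-86) = 30 - 2780*(-72)*(-86) = 30 + 200160*(-86) = 30 - 17213760 = -17213730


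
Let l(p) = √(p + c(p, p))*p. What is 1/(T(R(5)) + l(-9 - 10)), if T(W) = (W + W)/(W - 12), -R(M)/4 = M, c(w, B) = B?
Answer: 20/219513 + 304*I*√38/219513 ≈ 9.1111e-5 + 0.008537*I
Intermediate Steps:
R(M) = -4*M
T(W) = 2*W/(-12 + W) (T(W) = (2*W)/(-12 + W) = 2*W/(-12 + W))
l(p) = √2*p^(3/2) (l(p) = √(p + p)*p = √(2*p)*p = (√2*√p)*p = √2*p^(3/2))
1/(T(R(5)) + l(-9 - 10)) = 1/(2*(-4*5)/(-12 - 4*5) + √2*(-9 - 10)^(3/2)) = 1/(2*(-20)/(-12 - 20) + √2*(-19)^(3/2)) = 1/(2*(-20)/(-32) + √2*(-19*I*√19)) = 1/(2*(-20)*(-1/32) - 19*I*√38) = 1/(5/4 - 19*I*√38)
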